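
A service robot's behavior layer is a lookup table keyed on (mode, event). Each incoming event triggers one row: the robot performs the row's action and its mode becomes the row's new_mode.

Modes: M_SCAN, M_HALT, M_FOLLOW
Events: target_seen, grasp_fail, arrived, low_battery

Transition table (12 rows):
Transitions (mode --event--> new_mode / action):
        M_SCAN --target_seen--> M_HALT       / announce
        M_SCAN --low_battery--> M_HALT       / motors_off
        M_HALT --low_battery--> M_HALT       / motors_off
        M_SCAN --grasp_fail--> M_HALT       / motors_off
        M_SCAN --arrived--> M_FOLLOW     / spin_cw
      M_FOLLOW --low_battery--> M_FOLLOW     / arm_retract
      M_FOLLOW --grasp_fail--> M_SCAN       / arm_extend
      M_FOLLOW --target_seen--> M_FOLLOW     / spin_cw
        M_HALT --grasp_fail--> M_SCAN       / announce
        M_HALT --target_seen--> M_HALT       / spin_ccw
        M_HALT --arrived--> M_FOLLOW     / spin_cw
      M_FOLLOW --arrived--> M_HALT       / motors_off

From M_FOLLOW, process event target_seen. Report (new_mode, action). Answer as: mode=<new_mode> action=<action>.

current mode = M_FOLLOW; filter table to that mode:
  (M_FOLLOW, low_battery) → (M_FOLLOW, arm_retract)
  (M_FOLLOW, grasp_fail) → (M_SCAN, arm_extend)
  (M_FOLLOW, target_seen) → (M_FOLLOW, spin_cw)  ← event matches
  (M_FOLLOW, arrived) → (M_HALT, motors_off)
event = target_seen selects (M_FOLLOW, spin_cw)

mode=M_FOLLOW action=spin_cw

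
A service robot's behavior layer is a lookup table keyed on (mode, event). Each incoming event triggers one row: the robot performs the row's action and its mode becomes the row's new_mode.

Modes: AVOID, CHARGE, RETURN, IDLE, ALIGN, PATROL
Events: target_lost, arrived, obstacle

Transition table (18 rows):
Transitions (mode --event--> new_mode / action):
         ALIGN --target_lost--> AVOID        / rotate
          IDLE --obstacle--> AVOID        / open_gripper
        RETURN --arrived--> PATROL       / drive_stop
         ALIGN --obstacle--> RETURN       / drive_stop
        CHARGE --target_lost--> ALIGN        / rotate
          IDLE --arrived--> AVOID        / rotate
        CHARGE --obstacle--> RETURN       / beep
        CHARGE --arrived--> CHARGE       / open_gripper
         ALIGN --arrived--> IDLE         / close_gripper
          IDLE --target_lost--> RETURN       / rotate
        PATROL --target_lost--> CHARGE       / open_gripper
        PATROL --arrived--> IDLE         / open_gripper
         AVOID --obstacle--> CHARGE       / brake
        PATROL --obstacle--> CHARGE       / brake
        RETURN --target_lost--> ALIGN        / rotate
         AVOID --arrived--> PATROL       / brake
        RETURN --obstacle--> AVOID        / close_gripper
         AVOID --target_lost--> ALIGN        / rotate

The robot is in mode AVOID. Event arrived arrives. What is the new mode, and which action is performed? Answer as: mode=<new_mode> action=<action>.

current mode = AVOID; filter table to that mode:
  (AVOID, obstacle) → (CHARGE, brake)
  (AVOID, arrived) → (PATROL, brake)  ← event matches
  (AVOID, target_lost) → (ALIGN, rotate)
event = arrived selects (PATROL, brake)

mode=PATROL action=brake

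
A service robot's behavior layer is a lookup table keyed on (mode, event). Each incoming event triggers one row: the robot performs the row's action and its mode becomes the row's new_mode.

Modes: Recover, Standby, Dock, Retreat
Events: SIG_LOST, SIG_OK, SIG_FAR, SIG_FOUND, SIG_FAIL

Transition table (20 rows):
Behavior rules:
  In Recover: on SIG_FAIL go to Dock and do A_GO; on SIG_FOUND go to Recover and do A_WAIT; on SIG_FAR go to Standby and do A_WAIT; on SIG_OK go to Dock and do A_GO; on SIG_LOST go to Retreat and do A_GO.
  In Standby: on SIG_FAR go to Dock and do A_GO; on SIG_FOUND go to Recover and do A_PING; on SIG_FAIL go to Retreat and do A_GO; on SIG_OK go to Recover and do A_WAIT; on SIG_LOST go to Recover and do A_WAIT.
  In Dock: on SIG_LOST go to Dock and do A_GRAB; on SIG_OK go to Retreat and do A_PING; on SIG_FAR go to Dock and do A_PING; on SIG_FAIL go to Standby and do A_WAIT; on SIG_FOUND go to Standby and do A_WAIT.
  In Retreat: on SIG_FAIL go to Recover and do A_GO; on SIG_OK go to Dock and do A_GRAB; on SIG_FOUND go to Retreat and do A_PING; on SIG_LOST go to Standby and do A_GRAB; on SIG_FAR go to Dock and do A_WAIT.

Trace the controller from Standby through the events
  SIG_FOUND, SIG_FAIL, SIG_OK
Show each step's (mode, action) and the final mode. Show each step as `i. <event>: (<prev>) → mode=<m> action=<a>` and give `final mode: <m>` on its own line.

final mode: Retreat

1. SIG_FOUND: (Standby) → mode=Recover action=A_PING
2. SIG_FAIL: (Recover) → mode=Dock action=A_GO
3. SIG_OK: (Dock) → mode=Retreat action=A_PING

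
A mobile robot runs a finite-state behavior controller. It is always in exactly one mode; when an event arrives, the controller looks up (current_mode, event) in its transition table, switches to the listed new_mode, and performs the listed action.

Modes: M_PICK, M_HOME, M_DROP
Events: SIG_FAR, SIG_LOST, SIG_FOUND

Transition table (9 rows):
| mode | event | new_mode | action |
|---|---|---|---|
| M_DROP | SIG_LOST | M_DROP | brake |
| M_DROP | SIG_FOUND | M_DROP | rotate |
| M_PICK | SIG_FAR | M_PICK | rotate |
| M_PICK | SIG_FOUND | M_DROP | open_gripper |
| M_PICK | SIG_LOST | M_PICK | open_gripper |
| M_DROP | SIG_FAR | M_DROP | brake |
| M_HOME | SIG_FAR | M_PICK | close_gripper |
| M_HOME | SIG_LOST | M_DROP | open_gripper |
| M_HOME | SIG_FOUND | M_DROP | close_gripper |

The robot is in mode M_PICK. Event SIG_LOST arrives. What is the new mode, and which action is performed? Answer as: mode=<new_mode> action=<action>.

current mode = M_PICK; filter table to that mode:
  (M_PICK, SIG_FAR) → (M_PICK, rotate)
  (M_PICK, SIG_FOUND) → (M_DROP, open_gripper)
  (M_PICK, SIG_LOST) → (M_PICK, open_gripper)  ← event matches
event = SIG_LOST selects (M_PICK, open_gripper)

mode=M_PICK action=open_gripper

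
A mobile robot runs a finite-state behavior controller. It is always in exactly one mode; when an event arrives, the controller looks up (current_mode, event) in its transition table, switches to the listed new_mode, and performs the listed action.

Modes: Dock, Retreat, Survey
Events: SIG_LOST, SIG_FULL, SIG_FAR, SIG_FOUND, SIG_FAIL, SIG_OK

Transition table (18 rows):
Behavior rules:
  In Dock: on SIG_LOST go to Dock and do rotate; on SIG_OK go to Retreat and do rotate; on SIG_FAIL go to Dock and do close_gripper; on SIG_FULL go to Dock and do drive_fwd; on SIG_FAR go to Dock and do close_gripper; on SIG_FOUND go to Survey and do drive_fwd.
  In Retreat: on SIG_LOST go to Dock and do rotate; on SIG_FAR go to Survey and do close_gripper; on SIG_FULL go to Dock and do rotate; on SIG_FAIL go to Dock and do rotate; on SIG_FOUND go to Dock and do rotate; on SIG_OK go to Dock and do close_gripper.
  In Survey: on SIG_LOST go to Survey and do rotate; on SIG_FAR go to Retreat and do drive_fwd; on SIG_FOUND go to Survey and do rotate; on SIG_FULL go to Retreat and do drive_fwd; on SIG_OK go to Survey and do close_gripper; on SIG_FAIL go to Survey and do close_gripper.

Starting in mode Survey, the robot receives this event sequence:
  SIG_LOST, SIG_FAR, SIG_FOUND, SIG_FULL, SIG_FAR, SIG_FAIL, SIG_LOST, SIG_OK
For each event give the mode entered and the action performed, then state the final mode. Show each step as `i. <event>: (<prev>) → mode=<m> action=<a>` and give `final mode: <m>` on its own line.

final mode: Retreat

1. SIG_LOST: (Survey) → mode=Survey action=rotate
2. SIG_FAR: (Survey) → mode=Retreat action=drive_fwd
3. SIG_FOUND: (Retreat) → mode=Dock action=rotate
4. SIG_FULL: (Dock) → mode=Dock action=drive_fwd
5. SIG_FAR: (Dock) → mode=Dock action=close_gripper
6. SIG_FAIL: (Dock) → mode=Dock action=close_gripper
7. SIG_LOST: (Dock) → mode=Dock action=rotate
8. SIG_OK: (Dock) → mode=Retreat action=rotate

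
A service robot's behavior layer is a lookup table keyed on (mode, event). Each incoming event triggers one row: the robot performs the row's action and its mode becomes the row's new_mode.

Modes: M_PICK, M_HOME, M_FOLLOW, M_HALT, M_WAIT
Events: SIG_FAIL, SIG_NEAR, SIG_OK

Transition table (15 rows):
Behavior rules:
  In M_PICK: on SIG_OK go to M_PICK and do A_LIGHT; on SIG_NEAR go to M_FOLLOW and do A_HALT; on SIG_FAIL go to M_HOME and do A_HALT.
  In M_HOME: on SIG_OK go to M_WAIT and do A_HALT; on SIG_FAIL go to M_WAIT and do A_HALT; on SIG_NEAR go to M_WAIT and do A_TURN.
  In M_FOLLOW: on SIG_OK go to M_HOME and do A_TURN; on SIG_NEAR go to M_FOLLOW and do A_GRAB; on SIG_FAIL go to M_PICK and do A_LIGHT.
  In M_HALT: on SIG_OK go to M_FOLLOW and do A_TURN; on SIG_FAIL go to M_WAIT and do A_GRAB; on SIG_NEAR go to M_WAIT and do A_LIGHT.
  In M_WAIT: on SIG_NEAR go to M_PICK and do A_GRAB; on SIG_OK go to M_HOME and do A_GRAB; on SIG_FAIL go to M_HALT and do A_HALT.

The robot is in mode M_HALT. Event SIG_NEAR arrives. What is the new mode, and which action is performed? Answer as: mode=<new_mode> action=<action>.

mode=M_WAIT action=A_LIGHT

current mode = M_HALT; filter table to that mode:
  (M_HALT, SIG_OK) → (M_FOLLOW, A_TURN)
  (M_HALT, SIG_FAIL) → (M_WAIT, A_GRAB)
  (M_HALT, SIG_NEAR) → (M_WAIT, A_LIGHT)  ← event matches
event = SIG_NEAR selects (M_WAIT, A_LIGHT)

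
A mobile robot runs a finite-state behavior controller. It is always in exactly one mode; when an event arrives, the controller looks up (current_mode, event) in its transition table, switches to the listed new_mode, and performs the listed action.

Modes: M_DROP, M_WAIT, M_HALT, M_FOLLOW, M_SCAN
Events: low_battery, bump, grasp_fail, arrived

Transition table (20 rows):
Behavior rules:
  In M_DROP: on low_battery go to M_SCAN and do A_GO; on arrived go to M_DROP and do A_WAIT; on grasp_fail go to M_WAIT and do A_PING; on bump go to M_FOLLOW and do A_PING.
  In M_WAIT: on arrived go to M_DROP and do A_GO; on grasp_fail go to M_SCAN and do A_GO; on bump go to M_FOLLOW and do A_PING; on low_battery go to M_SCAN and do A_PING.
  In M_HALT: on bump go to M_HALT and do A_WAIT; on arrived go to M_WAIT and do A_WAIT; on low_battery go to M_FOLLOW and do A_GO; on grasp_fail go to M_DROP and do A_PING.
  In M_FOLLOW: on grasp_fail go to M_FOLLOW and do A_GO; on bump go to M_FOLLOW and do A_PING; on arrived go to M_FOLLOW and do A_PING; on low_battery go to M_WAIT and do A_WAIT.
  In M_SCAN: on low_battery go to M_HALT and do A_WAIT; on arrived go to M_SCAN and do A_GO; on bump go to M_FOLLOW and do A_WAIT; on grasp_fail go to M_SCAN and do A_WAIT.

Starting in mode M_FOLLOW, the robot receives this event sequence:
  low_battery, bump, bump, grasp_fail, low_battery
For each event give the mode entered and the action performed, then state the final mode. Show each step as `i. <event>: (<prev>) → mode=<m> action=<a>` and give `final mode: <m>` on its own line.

1. low_battery: (M_FOLLOW) → mode=M_WAIT action=A_WAIT
2. bump: (M_WAIT) → mode=M_FOLLOW action=A_PING
3. bump: (M_FOLLOW) → mode=M_FOLLOW action=A_PING
4. grasp_fail: (M_FOLLOW) → mode=M_FOLLOW action=A_GO
5. low_battery: (M_FOLLOW) → mode=M_WAIT action=A_WAIT

final mode: M_WAIT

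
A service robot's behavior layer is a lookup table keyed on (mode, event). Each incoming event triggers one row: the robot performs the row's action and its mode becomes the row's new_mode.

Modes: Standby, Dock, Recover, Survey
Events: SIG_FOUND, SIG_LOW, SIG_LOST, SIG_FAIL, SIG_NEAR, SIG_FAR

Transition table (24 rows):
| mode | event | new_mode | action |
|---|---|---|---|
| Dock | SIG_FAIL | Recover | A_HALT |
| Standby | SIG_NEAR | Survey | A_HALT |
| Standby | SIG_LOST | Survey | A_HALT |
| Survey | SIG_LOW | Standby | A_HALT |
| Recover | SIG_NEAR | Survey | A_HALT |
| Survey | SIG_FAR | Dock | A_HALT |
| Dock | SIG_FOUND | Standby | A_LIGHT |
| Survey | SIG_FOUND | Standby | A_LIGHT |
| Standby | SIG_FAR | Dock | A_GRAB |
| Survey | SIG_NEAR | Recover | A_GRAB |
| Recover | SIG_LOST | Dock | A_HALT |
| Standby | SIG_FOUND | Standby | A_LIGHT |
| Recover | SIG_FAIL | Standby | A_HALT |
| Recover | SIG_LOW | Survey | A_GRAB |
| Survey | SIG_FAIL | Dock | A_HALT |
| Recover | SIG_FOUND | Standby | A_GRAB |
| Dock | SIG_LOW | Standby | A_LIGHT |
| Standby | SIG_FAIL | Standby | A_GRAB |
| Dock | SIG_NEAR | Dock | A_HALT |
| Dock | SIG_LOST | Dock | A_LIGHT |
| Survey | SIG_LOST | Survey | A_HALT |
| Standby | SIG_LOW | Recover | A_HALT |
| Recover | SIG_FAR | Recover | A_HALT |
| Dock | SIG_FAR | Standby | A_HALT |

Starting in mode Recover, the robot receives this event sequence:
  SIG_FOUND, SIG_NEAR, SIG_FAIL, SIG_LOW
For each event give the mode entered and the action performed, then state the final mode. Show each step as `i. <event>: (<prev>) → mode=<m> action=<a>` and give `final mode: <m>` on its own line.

1. SIG_FOUND: (Recover) → mode=Standby action=A_GRAB
2. SIG_NEAR: (Standby) → mode=Survey action=A_HALT
3. SIG_FAIL: (Survey) → mode=Dock action=A_HALT
4. SIG_LOW: (Dock) → mode=Standby action=A_LIGHT

final mode: Standby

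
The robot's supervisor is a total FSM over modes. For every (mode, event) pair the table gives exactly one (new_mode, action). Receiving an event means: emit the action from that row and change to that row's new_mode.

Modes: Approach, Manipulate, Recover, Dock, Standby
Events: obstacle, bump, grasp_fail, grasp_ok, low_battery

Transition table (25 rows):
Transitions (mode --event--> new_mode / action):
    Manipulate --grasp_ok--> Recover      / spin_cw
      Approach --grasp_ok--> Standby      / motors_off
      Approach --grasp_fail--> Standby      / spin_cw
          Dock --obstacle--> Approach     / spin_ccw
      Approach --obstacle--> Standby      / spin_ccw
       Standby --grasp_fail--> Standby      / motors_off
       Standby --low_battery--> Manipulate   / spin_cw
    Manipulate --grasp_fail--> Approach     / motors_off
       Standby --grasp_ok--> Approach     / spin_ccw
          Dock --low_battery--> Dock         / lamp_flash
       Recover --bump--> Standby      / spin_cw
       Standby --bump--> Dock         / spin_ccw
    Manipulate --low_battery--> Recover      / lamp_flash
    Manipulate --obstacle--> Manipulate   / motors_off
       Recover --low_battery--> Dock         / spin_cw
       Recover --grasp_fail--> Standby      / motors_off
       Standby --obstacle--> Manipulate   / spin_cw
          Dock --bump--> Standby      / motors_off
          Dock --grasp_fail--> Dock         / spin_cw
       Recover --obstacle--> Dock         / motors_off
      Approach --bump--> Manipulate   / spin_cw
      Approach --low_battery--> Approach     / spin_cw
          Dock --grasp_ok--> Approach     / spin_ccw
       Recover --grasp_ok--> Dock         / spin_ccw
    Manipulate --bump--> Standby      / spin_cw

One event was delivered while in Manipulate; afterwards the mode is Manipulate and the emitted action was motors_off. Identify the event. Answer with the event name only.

obstacle

try obstacle: (Manipulate, obstacle) → (Manipulate, motors_off)  ← matches
try bump: (Manipulate, bump) → (Standby, spin_cw)
try grasp_fail: (Manipulate, grasp_fail) → (Approach, motors_off)
try grasp_ok: (Manipulate, grasp_ok) → (Recover, spin_cw)
try low_battery: (Manipulate, low_battery) → (Recover, lamp_flash)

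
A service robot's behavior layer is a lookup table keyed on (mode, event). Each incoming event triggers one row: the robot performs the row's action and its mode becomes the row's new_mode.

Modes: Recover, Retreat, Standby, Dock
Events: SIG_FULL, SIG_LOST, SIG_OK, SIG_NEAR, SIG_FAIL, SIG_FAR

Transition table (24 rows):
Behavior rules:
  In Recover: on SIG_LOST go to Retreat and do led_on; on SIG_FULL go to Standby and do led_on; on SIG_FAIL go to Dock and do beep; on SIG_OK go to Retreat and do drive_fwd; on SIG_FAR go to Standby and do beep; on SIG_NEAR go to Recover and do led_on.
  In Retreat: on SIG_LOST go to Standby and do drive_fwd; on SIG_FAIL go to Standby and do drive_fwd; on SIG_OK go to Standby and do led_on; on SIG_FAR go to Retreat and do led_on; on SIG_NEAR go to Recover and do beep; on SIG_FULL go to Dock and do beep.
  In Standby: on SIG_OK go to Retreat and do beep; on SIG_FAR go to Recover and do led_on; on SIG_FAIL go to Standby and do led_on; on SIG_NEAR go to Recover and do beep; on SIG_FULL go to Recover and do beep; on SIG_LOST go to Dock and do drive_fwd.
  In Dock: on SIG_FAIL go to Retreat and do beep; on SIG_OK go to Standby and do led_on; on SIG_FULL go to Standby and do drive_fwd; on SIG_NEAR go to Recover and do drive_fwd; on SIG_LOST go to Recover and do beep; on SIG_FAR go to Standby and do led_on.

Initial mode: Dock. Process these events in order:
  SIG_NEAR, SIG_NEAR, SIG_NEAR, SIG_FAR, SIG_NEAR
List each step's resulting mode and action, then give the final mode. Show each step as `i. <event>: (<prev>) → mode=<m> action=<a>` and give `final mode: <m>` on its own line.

1. SIG_NEAR: (Dock) → mode=Recover action=drive_fwd
2. SIG_NEAR: (Recover) → mode=Recover action=led_on
3. SIG_NEAR: (Recover) → mode=Recover action=led_on
4. SIG_FAR: (Recover) → mode=Standby action=beep
5. SIG_NEAR: (Standby) → mode=Recover action=beep

final mode: Recover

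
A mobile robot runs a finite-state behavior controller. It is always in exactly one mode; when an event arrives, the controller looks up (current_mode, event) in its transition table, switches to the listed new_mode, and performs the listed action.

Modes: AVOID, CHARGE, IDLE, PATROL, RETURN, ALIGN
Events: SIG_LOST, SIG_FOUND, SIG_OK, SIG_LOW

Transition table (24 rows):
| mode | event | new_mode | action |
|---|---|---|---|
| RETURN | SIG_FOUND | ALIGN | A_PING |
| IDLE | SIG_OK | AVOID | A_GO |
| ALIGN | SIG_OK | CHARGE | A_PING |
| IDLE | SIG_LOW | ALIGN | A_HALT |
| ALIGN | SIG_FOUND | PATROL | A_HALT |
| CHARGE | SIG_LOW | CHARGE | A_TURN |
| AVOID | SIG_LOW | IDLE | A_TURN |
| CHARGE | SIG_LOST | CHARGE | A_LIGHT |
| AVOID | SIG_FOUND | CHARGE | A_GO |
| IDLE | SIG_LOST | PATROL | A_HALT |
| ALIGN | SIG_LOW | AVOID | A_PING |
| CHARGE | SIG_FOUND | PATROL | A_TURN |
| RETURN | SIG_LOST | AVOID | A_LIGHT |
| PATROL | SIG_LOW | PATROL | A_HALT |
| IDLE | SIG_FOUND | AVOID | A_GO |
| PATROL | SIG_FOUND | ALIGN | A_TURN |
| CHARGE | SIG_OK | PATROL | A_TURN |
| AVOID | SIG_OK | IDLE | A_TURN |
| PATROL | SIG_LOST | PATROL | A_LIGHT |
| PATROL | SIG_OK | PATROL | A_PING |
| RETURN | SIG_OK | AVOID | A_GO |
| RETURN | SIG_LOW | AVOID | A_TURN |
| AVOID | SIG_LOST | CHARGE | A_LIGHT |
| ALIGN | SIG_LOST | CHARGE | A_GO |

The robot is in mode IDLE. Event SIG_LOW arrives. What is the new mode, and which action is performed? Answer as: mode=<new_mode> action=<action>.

mode=ALIGN action=A_HALT

current mode = IDLE; filter table to that mode:
  (IDLE, SIG_OK) → (AVOID, A_GO)
  (IDLE, SIG_LOW) → (ALIGN, A_HALT)  ← event matches
  (IDLE, SIG_LOST) → (PATROL, A_HALT)
  (IDLE, SIG_FOUND) → (AVOID, A_GO)
event = SIG_LOW selects (ALIGN, A_HALT)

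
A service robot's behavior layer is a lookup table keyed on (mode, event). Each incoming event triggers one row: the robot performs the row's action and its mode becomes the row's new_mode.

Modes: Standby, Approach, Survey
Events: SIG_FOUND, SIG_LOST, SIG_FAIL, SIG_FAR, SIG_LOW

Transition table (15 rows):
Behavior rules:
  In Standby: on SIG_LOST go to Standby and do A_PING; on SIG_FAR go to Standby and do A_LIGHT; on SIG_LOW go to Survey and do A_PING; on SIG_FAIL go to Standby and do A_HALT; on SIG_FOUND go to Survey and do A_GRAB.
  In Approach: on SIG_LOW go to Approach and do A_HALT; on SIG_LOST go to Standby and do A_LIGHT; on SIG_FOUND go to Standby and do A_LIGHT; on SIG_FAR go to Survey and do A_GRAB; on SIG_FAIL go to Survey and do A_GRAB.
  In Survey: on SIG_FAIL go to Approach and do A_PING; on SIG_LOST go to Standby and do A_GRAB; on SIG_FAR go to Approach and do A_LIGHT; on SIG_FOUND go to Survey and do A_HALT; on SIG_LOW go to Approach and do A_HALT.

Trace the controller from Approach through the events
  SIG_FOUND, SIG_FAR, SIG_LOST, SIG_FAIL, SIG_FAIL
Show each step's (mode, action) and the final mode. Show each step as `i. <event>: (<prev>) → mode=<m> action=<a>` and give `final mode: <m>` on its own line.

1. SIG_FOUND: (Approach) → mode=Standby action=A_LIGHT
2. SIG_FAR: (Standby) → mode=Standby action=A_LIGHT
3. SIG_LOST: (Standby) → mode=Standby action=A_PING
4. SIG_FAIL: (Standby) → mode=Standby action=A_HALT
5. SIG_FAIL: (Standby) → mode=Standby action=A_HALT

final mode: Standby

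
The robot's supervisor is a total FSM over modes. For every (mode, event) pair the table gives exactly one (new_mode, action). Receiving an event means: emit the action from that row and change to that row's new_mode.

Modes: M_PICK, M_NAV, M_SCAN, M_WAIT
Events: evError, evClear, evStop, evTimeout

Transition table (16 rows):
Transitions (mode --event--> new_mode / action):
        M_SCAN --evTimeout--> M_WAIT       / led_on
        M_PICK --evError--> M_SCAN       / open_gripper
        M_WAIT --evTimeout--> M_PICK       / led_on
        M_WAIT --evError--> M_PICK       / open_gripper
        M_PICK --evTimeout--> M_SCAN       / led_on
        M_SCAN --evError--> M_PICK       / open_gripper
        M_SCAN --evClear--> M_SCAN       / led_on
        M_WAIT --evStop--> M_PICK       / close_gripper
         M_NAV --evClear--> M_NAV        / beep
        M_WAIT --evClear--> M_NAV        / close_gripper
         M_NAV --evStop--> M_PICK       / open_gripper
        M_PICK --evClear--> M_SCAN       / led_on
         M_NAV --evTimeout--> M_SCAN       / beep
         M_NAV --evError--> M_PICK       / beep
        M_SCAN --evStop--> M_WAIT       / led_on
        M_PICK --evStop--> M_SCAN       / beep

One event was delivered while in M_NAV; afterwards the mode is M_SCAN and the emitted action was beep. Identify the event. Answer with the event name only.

evTimeout

try evError: (M_NAV, evError) → (M_PICK, beep)
try evClear: (M_NAV, evClear) → (M_NAV, beep)
try evStop: (M_NAV, evStop) → (M_PICK, open_gripper)
try evTimeout: (M_NAV, evTimeout) → (M_SCAN, beep)  ← matches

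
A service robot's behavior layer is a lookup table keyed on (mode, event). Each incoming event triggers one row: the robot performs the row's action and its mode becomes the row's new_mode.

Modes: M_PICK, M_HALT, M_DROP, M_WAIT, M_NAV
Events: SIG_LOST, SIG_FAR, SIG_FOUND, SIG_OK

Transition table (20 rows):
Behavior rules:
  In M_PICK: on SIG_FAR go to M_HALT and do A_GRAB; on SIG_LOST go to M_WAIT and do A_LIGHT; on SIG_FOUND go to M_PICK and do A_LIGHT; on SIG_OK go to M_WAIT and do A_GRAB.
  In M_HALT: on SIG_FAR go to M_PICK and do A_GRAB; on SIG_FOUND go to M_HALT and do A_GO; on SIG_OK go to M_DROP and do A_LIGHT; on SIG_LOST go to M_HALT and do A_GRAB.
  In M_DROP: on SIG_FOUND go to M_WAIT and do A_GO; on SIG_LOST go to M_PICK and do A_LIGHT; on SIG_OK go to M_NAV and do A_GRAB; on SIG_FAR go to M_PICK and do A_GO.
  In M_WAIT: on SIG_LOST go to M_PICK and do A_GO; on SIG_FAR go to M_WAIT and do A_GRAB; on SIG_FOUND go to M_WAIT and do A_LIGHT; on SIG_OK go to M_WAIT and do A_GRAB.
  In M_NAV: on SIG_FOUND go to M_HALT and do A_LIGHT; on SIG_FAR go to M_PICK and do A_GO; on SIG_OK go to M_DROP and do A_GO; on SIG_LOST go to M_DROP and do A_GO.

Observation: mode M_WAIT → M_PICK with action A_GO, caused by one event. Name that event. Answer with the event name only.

SIG_LOST

try SIG_LOST: (M_WAIT, SIG_LOST) → (M_PICK, A_GO)  ← matches
try SIG_FAR: (M_WAIT, SIG_FAR) → (M_WAIT, A_GRAB)
try SIG_FOUND: (M_WAIT, SIG_FOUND) → (M_WAIT, A_LIGHT)
try SIG_OK: (M_WAIT, SIG_OK) → (M_WAIT, A_GRAB)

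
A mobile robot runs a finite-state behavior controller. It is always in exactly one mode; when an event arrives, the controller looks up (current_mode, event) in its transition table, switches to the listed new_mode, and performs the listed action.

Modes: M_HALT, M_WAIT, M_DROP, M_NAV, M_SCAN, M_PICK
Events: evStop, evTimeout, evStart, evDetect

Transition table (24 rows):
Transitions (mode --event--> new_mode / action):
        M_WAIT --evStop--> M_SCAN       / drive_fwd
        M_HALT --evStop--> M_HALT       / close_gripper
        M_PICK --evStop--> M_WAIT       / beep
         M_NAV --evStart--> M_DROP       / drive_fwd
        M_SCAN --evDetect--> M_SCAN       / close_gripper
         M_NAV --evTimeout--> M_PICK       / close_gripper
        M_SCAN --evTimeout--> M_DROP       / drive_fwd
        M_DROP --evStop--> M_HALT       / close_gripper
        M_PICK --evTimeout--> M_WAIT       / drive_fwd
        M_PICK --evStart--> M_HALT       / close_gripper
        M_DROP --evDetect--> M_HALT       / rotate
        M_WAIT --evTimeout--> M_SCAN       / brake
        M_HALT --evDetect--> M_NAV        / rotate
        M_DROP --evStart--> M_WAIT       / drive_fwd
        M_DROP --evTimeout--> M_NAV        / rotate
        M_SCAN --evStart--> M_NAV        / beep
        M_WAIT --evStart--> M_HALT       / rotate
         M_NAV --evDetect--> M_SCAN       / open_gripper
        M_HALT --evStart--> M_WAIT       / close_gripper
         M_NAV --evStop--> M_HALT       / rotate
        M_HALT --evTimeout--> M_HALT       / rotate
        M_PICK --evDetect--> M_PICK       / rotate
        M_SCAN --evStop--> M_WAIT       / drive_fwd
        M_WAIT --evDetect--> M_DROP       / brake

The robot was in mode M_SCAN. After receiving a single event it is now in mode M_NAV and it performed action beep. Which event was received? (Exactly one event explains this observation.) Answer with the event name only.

evStart

try evStop: (M_SCAN, evStop) → (M_WAIT, drive_fwd)
try evTimeout: (M_SCAN, evTimeout) → (M_DROP, drive_fwd)
try evStart: (M_SCAN, evStart) → (M_NAV, beep)  ← matches
try evDetect: (M_SCAN, evDetect) → (M_SCAN, close_gripper)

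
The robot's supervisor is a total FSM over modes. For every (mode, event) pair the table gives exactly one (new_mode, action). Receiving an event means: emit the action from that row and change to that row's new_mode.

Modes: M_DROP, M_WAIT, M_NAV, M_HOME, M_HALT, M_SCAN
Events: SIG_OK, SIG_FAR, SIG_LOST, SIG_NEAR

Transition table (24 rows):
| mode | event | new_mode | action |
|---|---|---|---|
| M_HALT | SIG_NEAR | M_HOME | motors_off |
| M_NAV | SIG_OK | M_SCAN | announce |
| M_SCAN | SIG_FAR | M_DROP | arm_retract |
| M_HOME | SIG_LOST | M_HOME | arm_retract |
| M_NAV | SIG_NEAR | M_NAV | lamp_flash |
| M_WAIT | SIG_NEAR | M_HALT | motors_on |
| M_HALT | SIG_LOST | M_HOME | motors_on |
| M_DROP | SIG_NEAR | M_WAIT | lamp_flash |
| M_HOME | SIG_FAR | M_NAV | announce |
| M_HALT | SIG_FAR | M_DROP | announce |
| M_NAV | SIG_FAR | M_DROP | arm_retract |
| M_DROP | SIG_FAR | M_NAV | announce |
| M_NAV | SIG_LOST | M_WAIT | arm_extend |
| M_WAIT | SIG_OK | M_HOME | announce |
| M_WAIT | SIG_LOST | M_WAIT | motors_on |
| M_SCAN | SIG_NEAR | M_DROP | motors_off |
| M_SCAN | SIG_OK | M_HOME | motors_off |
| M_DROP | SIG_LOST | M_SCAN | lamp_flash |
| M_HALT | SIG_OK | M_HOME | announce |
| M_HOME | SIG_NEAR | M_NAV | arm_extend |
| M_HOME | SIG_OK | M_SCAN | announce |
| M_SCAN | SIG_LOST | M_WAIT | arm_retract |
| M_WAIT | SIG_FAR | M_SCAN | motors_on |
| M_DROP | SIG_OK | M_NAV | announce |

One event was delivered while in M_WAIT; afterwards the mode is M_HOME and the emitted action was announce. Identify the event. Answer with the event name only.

SIG_OK

try SIG_OK: (M_WAIT, SIG_OK) → (M_HOME, announce)  ← matches
try SIG_FAR: (M_WAIT, SIG_FAR) → (M_SCAN, motors_on)
try SIG_LOST: (M_WAIT, SIG_LOST) → (M_WAIT, motors_on)
try SIG_NEAR: (M_WAIT, SIG_NEAR) → (M_HALT, motors_on)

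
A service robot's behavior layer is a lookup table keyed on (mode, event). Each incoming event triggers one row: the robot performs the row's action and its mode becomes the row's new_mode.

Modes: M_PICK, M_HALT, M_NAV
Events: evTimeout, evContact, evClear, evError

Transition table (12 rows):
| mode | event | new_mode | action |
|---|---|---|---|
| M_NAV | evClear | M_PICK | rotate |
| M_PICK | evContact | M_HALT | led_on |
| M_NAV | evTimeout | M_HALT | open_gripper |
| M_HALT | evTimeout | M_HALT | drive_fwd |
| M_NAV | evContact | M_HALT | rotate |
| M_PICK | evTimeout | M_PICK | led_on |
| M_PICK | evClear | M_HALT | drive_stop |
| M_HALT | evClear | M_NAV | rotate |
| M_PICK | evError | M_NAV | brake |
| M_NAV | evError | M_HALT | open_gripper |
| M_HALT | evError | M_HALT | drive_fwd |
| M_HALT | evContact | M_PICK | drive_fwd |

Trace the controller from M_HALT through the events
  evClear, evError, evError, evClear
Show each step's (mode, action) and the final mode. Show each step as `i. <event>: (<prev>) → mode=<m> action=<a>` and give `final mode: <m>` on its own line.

final mode: M_NAV

1. evClear: (M_HALT) → mode=M_NAV action=rotate
2. evError: (M_NAV) → mode=M_HALT action=open_gripper
3. evError: (M_HALT) → mode=M_HALT action=drive_fwd
4. evClear: (M_HALT) → mode=M_NAV action=rotate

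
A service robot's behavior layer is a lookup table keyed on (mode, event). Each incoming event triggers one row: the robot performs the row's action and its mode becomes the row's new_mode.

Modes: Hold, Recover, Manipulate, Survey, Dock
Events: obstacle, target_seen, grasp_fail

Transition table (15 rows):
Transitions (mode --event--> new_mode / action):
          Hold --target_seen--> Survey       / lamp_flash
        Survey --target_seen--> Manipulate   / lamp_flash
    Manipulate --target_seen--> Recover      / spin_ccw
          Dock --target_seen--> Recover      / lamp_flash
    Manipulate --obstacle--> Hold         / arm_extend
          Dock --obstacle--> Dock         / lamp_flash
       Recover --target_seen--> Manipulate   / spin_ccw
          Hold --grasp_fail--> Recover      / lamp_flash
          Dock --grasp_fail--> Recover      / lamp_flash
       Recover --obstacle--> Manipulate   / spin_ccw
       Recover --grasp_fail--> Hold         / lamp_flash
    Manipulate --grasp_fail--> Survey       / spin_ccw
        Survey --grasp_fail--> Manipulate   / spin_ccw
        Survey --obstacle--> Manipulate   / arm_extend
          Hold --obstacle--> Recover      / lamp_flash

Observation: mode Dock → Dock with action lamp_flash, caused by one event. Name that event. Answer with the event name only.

try obstacle: (Dock, obstacle) → (Dock, lamp_flash)  ← matches
try target_seen: (Dock, target_seen) → (Recover, lamp_flash)
try grasp_fail: (Dock, grasp_fail) → (Recover, lamp_flash)

obstacle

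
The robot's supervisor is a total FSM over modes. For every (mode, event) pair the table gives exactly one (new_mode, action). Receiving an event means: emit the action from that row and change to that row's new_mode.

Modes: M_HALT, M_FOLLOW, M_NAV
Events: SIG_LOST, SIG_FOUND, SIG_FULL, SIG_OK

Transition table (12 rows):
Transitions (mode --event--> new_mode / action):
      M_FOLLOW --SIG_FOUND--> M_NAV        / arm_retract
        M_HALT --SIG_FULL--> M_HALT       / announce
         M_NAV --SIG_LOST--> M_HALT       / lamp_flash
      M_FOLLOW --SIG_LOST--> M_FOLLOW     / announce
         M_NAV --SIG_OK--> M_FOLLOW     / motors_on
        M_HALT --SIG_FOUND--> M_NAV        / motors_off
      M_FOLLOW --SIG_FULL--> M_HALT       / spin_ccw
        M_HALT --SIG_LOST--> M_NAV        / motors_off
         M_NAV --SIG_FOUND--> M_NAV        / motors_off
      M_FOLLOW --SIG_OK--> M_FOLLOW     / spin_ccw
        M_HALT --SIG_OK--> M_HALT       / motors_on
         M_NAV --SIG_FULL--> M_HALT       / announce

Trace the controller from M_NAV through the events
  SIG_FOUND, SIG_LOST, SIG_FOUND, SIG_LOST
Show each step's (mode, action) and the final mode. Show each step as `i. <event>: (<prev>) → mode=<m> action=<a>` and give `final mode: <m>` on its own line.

1. SIG_FOUND: (M_NAV) → mode=M_NAV action=motors_off
2. SIG_LOST: (M_NAV) → mode=M_HALT action=lamp_flash
3. SIG_FOUND: (M_HALT) → mode=M_NAV action=motors_off
4. SIG_LOST: (M_NAV) → mode=M_HALT action=lamp_flash

final mode: M_HALT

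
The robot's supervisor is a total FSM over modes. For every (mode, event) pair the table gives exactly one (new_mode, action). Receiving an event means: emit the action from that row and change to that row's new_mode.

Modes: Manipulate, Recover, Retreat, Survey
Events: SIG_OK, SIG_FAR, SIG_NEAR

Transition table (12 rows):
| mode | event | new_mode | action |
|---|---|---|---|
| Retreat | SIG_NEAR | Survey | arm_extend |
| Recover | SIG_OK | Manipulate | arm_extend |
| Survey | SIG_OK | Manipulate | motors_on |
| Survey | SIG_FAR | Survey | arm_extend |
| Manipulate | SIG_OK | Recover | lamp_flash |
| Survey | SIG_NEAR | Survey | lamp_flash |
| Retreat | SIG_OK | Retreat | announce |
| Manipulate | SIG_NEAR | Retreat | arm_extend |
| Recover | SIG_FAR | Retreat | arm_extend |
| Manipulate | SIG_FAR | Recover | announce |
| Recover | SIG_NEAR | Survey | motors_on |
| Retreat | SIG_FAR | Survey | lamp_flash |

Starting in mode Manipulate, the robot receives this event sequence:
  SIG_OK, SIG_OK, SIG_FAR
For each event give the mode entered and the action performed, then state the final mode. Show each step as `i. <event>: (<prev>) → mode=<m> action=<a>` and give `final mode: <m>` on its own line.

final mode: Recover

1. SIG_OK: (Manipulate) → mode=Recover action=lamp_flash
2. SIG_OK: (Recover) → mode=Manipulate action=arm_extend
3. SIG_FAR: (Manipulate) → mode=Recover action=announce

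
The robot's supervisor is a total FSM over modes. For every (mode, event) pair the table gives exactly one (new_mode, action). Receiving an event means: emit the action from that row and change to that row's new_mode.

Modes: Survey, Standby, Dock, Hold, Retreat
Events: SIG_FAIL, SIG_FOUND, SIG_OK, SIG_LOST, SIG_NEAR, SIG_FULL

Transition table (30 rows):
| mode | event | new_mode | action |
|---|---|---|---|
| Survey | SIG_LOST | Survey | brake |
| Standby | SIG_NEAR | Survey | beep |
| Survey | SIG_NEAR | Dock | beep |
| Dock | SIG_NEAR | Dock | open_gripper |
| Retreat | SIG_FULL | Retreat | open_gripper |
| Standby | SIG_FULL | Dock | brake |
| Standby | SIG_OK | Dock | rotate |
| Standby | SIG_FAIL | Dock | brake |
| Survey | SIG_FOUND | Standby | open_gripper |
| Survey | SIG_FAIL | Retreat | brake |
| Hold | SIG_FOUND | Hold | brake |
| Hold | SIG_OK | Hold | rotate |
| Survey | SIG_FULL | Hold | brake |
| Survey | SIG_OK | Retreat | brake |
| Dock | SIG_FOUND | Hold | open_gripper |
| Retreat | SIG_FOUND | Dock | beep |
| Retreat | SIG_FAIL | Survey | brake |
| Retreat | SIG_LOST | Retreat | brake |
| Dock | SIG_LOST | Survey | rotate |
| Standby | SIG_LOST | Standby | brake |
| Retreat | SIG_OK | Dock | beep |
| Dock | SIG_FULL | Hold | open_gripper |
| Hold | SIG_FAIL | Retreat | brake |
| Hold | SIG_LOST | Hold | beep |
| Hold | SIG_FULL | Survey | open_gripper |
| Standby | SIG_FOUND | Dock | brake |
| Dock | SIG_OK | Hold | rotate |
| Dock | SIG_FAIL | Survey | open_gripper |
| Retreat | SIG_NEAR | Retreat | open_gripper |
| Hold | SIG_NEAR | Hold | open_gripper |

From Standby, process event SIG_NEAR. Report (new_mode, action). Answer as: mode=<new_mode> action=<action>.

current mode = Standby; filter table to that mode:
  (Standby, SIG_NEAR) → (Survey, beep)  ← event matches
  (Standby, SIG_FULL) → (Dock, brake)
  (Standby, SIG_OK) → (Dock, rotate)
  (Standby, SIG_FAIL) → (Dock, brake)
  (Standby, SIG_LOST) → (Standby, brake)
  (Standby, SIG_FOUND) → (Dock, brake)
event = SIG_NEAR selects (Survey, beep)

mode=Survey action=beep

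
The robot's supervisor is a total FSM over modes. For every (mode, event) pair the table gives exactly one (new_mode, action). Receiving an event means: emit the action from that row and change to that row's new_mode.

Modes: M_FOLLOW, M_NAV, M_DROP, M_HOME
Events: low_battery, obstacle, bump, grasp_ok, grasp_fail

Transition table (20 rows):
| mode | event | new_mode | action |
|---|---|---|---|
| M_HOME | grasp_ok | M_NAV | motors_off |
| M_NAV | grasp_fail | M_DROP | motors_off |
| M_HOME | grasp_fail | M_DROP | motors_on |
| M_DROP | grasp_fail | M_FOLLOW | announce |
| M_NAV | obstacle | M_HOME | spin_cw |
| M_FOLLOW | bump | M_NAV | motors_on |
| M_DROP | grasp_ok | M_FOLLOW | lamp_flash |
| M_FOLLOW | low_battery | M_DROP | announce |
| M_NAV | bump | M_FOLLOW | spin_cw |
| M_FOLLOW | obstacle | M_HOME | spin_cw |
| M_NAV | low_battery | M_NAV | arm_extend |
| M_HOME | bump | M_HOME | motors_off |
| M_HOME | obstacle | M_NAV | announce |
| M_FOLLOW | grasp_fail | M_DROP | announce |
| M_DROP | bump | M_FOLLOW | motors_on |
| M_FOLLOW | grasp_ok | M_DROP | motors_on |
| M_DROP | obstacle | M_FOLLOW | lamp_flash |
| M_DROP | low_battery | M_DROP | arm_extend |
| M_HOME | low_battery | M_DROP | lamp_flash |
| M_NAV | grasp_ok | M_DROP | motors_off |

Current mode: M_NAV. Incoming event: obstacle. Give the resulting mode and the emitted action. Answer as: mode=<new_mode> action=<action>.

mode=M_HOME action=spin_cw

current mode = M_NAV; filter table to that mode:
  (M_NAV, grasp_fail) → (M_DROP, motors_off)
  (M_NAV, obstacle) → (M_HOME, spin_cw)  ← event matches
  (M_NAV, bump) → (M_FOLLOW, spin_cw)
  (M_NAV, low_battery) → (M_NAV, arm_extend)
  (M_NAV, grasp_ok) → (M_DROP, motors_off)
event = obstacle selects (M_HOME, spin_cw)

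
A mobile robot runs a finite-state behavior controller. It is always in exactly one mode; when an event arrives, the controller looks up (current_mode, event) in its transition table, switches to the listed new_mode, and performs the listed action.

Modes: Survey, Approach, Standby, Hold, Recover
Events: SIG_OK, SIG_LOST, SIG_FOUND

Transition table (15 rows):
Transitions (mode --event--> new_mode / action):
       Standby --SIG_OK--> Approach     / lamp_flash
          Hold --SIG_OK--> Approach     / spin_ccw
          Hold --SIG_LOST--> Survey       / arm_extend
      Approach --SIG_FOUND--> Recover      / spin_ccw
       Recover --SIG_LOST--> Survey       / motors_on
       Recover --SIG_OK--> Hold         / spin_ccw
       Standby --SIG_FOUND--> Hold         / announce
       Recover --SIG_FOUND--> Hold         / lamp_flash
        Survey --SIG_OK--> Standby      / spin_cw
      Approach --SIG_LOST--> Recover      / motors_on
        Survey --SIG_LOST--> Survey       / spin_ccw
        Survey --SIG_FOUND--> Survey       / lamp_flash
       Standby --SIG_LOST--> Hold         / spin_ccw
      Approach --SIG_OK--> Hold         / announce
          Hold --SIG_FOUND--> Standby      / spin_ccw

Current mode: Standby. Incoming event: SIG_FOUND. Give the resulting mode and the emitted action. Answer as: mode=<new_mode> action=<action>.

mode=Hold action=announce

current mode = Standby; filter table to that mode:
  (Standby, SIG_OK) → (Approach, lamp_flash)
  (Standby, SIG_FOUND) → (Hold, announce)  ← event matches
  (Standby, SIG_LOST) → (Hold, spin_ccw)
event = SIG_FOUND selects (Hold, announce)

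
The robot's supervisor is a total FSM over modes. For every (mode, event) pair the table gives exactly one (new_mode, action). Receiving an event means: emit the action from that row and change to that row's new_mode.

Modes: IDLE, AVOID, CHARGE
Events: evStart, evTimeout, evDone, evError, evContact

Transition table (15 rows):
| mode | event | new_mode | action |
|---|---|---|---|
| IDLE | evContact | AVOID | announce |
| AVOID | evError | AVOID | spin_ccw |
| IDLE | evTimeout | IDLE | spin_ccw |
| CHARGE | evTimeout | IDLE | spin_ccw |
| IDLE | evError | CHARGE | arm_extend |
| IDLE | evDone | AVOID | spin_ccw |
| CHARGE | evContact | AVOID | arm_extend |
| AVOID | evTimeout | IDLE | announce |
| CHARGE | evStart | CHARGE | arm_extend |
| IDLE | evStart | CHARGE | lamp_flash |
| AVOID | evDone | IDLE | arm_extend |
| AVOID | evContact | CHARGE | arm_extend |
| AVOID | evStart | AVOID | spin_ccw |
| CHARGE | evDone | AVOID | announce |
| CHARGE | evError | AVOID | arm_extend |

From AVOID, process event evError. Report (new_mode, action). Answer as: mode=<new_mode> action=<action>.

current mode = AVOID; filter table to that mode:
  (AVOID, evError) → (AVOID, spin_ccw)  ← event matches
  (AVOID, evTimeout) → (IDLE, announce)
  (AVOID, evDone) → (IDLE, arm_extend)
  (AVOID, evContact) → (CHARGE, arm_extend)
  (AVOID, evStart) → (AVOID, spin_ccw)
event = evError selects (AVOID, spin_ccw)

mode=AVOID action=spin_ccw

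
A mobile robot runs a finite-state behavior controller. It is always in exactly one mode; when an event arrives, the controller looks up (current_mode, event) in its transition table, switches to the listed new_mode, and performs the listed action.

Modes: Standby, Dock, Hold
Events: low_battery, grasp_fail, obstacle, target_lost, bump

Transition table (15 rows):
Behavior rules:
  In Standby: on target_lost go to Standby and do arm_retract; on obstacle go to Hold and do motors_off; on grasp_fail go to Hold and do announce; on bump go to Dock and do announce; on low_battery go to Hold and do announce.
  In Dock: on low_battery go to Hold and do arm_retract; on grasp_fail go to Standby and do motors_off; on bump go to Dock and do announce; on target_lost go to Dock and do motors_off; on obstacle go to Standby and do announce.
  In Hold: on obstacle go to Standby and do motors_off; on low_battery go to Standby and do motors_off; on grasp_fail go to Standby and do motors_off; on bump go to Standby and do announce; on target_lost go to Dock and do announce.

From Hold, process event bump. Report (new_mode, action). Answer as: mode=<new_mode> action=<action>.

mode=Standby action=announce

current mode = Hold; filter table to that mode:
  (Hold, obstacle) → (Standby, motors_off)
  (Hold, low_battery) → (Standby, motors_off)
  (Hold, grasp_fail) → (Standby, motors_off)
  (Hold, bump) → (Standby, announce)  ← event matches
  (Hold, target_lost) → (Dock, announce)
event = bump selects (Standby, announce)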